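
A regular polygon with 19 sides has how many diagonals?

The number of diagonals in an n-gon is n(n - 3)/2.
For n = 19: 19(19 - 3)/2 = 19 × 16 / 2 = 152.

152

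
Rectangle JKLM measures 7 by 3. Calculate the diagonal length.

d = sqrt(7^2 + 3^2) = sqrt(58)

sqrt(58)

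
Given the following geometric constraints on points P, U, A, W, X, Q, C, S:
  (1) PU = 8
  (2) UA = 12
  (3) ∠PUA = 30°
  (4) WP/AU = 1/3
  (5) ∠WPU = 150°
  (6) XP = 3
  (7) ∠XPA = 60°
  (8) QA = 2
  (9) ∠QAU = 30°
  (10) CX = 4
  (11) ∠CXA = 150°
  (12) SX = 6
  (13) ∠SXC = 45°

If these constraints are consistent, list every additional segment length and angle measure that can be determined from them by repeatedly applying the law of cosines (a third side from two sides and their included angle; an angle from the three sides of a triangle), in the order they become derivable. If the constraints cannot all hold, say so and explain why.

The constraints are consistent. Derivable facts, in order:
After 1 step:
- CS ≈ 4.25
- PA ≈ 6.46
- UQ ≈ 10.32
- UW ≈ 11.64
After 2 steps:
- AX ≈ 5.6
- ∠APU = 111.74°
- ∠AQU = 144.44°
- ∠AUQ = 5.56°
- ∠CSX = 41.73°
- ∠PAU = 38.26°
- ∠PUW = 9.9°
- ∠PWU = 20.1°
- ∠SCX = 93.27°
After 3 steps:
- AC ≈ 9.28
- ∠AXP = 92.35°
- ∠PAX = 27.65°
After 4 steps:
- ∠ACX = 17.56°
- ∠CAX = 12.44°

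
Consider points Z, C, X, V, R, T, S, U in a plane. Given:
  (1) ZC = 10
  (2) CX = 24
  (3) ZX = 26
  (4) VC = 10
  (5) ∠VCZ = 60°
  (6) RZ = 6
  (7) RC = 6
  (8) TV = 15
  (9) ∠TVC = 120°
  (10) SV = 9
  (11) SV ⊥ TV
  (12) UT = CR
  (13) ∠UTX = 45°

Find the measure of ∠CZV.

Step 1: By the law of cosines on triangle ZCV: ZV² = 10² + 10² − 2·10·10·cos(60°) = 100, so ZV = 10.
Step 2: By the inverse law of cosines on triangle CZV: cos(∠CZV) = (10² + 10² − 10²) / (2·10·10) = 100/200 = 0.5, so ∠CZV = 60°.

Therefore, the measure of angle ∠CZV = 60°.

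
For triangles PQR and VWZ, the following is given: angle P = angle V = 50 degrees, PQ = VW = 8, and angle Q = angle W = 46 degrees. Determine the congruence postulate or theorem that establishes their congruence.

The given information provides:
angle P = angle V = 50 degrees, PQ = VW = 8, and angle Q = angle W = 46 degrees
This matches the ASA congruence theorem.
Two pairs of corresponding angles and the included side are equal (Angle-Side-Angle).

ASA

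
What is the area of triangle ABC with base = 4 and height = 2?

A triangle's area is half the area of a rectangle with the same base and height.
Area = (1/2) * 4 * 2 = 4.

4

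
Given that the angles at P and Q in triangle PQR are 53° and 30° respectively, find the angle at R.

angle R = 180 - 53 - 30 = 97 degrees.

97 degrees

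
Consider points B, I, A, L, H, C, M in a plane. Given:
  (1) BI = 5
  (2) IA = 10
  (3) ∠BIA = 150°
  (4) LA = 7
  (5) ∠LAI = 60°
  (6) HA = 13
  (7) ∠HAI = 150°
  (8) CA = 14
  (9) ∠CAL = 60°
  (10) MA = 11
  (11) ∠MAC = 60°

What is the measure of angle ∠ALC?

Step 1: By the law of cosines on triangle LAC: LC² = 7² + 14² − 2·7·14·cos(60°) = 147, so LC = 7·√3.
Step 2: By the inverse law of cosines on triangle ALC: cos(∠ALC) = (7² + (7·√3)² − 14²) / (2·7·7·√3) = 0/169.74 = 0, so ∠ALC = 90°.

Therefore, the measure of angle ∠ALC = 90°.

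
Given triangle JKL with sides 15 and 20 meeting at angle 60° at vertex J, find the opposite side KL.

By the law of cosines: KL^2 = JK^2 + JL^2 - 2*JK*JL*cos(J)
KL^2 = 15^2 + 20^2 - 2*15*20*cos(60°)
KL^2 = 225 + 400 - 600*(1/2)
KL^2 = 325
KL = 5*sqrt(13)

5*sqrt(13)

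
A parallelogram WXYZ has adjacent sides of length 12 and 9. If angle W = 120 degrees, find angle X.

Opposite sides of a parallelogram are parallel, so consecutive angles form co-interior angles on a transversal.
Co-interior angles sum to 180°, giving angle X = 180 - 120 = 60 degrees.

60 degrees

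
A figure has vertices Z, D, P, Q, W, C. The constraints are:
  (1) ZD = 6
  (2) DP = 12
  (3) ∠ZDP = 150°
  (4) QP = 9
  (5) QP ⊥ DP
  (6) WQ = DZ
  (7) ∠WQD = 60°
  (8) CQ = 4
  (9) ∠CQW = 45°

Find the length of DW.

From the given relations: WQ = DZ = 6.
Step 1: By the law of cosines on triangle DPQ: DQ² = 12² + 9² − 2·12·9·cos(90°) = 225, so DQ = 15.
Step 2: By the law of cosines on triangle DQW: DW² = 15² + 6² − 2·15·6·cos(60°) = 171, so DW = 3·√19.

Therefore, the length of DW = 3·√19.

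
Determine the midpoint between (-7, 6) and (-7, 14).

M = ((x₁ + x₂)/2, (y₁ + y₂)/2)
= ((-7 + -7)/2, (6 + 14)/2)
= (-14/2, 20/2) = (-7, 10)

(-7, 10)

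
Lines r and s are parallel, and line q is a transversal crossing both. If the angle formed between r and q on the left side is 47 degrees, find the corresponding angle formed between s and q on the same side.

When a transversal crosses parallel lines, angles in the same position at each intersection are called corresponding angles.
These are always equal, so the answer is 47 degrees.

47 degrees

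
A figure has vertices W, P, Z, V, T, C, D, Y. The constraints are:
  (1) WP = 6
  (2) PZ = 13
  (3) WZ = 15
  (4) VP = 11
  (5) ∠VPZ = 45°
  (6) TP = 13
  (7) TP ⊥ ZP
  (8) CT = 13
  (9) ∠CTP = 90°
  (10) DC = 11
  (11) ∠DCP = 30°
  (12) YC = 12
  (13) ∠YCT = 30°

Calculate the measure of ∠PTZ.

Step 1: By the law of cosines on triangle TPZ: TZ² = 13² + 13² − 2·13·13·cos(90°) = 338, so TZ = 13·√2.
Step 2: By the inverse law of cosines on triangle PTZ: cos(∠PTZ) = (13² + (13·√2)² − 13²) / (2·13·13·√2) = 338/478 = 0.7071, so ∠PTZ = 45°.

Therefore, the measure of angle ∠PTZ = 45°.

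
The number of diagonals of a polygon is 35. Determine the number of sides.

Using d = n(n - 3)/2, we solve 35 = n(n - 3)/2.
So n(n - 3) = 70.
Testing n = 10: 10 * 7 = 70 = 70. Correct.
The polygon has 10 sides.

10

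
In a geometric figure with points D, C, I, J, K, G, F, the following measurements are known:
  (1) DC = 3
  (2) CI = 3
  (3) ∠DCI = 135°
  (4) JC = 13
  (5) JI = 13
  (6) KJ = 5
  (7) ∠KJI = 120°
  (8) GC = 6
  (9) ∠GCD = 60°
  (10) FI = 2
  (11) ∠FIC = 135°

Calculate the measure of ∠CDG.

Step 1: By the law of cosines on triangle DCG: DG² = 3² + 6² − 2·3·6·cos(60°) = 27, so DG = 3·√3.
Step 2: By the inverse law of cosines on triangle CDG: cos(∠CDG) = (3² + (3·√3)² − 6²) / (2·3·3·√3) = 0/31.18 = 0, so ∠CDG = 90°.

Therefore, the measure of angle ∠CDG = 90°.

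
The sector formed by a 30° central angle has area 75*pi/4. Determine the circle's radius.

Sector area A = πr² × θ/360, so r² = 360A / (πθ).
r² = 360 × 75*pi/4 / (π × 30)
r² = 225
r = 15

15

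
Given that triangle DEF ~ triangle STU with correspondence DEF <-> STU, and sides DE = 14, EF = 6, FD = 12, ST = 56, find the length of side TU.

k = 56/14 = 4. TU = 4 * 6 = 24.

24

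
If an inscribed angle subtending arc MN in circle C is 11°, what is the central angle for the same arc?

Central angle = 2 × 11° = 22° (inscribed angle theorem).

22°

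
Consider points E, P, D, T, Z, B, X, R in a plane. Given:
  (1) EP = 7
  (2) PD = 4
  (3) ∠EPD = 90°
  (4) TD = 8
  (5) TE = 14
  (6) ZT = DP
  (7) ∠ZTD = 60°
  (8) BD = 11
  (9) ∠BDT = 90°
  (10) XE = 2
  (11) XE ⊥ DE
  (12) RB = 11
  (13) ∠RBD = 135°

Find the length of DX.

Step 1: By the law of cosines on triangle EPD: ED² = 7² + 4² − 2·7·4·cos(90°) = 65, so ED = √65.
Step 2: By the law of cosines on triangle DEX: DX² = √65² + 2² − 2·√65·2·cos(90°) = 69, so DX = √69.

Therefore, the length of DX = √69.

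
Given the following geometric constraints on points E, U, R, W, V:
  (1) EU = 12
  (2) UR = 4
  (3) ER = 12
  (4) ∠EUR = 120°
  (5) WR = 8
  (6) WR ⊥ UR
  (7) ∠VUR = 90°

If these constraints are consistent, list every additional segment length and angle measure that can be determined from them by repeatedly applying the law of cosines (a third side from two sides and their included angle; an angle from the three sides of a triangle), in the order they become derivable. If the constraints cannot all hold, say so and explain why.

These constraints are not satisfiable: (1), (2) and (4) already determine ER: by the law of cosines ER² = 12² + 4² − 2·12·4·cos(120°) = 208, so ER = 4·√13, which contradicts (3) ER = 12. No planar figure meets all of them, so nothing further can be derived.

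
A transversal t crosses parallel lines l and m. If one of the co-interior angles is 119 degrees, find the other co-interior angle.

Co-interior angles sum to 180: 180 - 119 = 61 degrees.

61 degrees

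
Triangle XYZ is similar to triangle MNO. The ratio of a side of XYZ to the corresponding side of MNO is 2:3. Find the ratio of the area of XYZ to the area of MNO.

Area ratio = (side ratio)^2 = (2/3)^2 = 4:9.

4:9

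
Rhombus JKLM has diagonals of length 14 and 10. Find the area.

The diagonals of a rhombus divide it into four right triangles.
Each triangle has legs 14/ 2 = 7 and 10/2 = 5, so each has area (1/2)*7*5 = 35/2.
Four such triangles give total area = (d1 * d2) / 2 = 70.

70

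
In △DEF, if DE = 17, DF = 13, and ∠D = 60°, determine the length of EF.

By the law of cosines: EF^2 = DE^2 + DF^2 - 2*DE*DF*cos(D)
EF^2 = 17^2 + 13^2 - 2*17*13*cos(60°)
EF^2 = 289 + 169 - 442*(1/2)
EF^2 = 237
EF = sqrt(237)

sqrt(237)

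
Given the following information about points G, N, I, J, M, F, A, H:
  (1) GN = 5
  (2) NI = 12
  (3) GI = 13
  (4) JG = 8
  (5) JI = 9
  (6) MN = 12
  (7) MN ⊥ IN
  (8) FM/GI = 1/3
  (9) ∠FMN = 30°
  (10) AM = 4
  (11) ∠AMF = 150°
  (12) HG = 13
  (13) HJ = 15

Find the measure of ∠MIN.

Step 1: By the law of cosines on triangle INM: IM² = 12² + 12² − 2·12·12·cos(90°) = 288, so IM = 12·√2.
Step 2: By the inverse law of cosines on triangle MIN: cos(∠MIN) = ((12·√2)² + 12² − 12²) / (2·12·√2·12) = 288/407.29 = 0.7071, so ∠MIN = 45°.

Therefore, the measure of angle ∠MIN = 45°.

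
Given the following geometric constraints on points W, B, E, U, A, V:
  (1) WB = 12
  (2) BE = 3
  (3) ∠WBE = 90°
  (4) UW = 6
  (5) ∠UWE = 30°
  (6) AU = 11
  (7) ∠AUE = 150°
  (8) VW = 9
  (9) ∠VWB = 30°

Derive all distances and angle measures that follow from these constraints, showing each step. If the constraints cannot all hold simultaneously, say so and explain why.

The constraints are consistent.

Step 1: From WB = 12, BE = 3, and ∠WBE = 90°, by the law of cosines:
  WE² = WB² + BE² - 2·WB·BE·cos(90°) = 144 + 9 - 0 = 153
  WE = 3·√17

Step 2: From BW = 12, WV = 9, and ∠BWV = 30°, by the law of cosines:
  BV² = BW² + WV² - 2·BW·WV·cos(30°) = 144 + 81 - 187.1 = 37.94
  BV ≈ 6.16

Step 3: From EW = 3·√17, WU = 6, and ∠EWU = 30°, by the law of cosines:
  EU² = EW² + WU² - 2·EW·WU·cos(30°) = 153 + 36 - 128.5 = 60.45
  EU ≈ 7.78

Step 4: From WB = 12, WE = 3·√17, BE = 3, by the inverse law of cosines:
  cos(∠BWE) = (WB² + WE² - BE²) / (2·WB·WE)
  ∠BWE = 14.04°

Step 5: From BV = 6.16, BW = 12, VW = 9, by the inverse law of cosines:
  cos(∠VBW) = (BV² + BW² - VW²) / (2·BV·BW)
  ∠VBW = 46.94°

Step 6: From EB = 3, EW = 3·√17, BW = 12, by the inverse law of cosines:
  cos(∠BEW) = (EB² + EW² - BW²) / (2·EB·EW)
  ∠BEW = 75.96°

Step 7: From VB = 6.16, VW = 9, BW = 12, by the inverse law of cosines:
  cos(∠BVW) = (VB² + VW² - BW²) / (2·VB·VW)
  ∠BVW = 103.06°

Step 8: From EU = 7.78, UA = 11, and ∠EUA = 150°, by the law of cosines:
  EA² = EU² + UA² - 2·EU·UA·cos(150°) = 60.45 + 121 + 148.1 = 329.6
  EA ≈ 18.15

Step 9: From EU = 7.78, EW = 3·√17, UW = 6, by the inverse law of cosines:
  cos(∠UEW) = (EU² + EW² - UW²) / (2·EU·EW)
  ∠UEW = 22.7°

Step 10: From UE = 7.78, UW = 6, EW = 3·√17, by the inverse law of cosines:
  cos(∠EUW) = (UE² + UW² - EW²) / (2·UE·UW)
  ∠EUW = 127.3°

Step 11: From EA = 18.15, EU = 7.78, AU = 11, by the inverse law of cosines:
  cos(∠AEU) = (EA² + EU² - AU²) / (2·EA·EU)
  ∠AEU = 17.64°

Step 12: From AE = 18.15, AU = 11, EU = 7.78, by the inverse law of cosines:
  cos(∠EAU) = (AE² + AU² - EU²) / (2·AE·AU)
  ∠EAU = 12.36°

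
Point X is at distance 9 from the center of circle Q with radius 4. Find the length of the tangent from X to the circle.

Let T be the point of tangency. Then QT ⊥ XT (radius ⊥ tangent).
In right triangle QTX: QX² = QT² + XT²
9² = 4² + XT²
XT² = 65, XT = sqrt(65)

sqrt(65)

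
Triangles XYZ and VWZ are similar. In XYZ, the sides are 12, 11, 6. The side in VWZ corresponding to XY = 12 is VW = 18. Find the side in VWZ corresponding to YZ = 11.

Since the triangles are similar, the ratio of corresponding sides is constant.
Scale factor k = VW / XY = 18 / 12 = 3/2
WZ = k * YZ = 3/2 * 11 = 33/2

33/2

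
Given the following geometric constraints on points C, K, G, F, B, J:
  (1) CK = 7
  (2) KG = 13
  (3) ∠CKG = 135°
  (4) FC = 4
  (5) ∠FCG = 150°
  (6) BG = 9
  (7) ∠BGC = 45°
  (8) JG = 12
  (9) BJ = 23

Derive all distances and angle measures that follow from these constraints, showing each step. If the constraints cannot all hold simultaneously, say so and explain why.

These constraints are not satisfiable: by the triangle inequality in triangle GBJ, (6) BG = 9 and (8) JG = 12 force BJ ≤ 9 + 12 = 21, but (9) says BJ = 23. No planar figure meets all of them, so nothing further can be derived.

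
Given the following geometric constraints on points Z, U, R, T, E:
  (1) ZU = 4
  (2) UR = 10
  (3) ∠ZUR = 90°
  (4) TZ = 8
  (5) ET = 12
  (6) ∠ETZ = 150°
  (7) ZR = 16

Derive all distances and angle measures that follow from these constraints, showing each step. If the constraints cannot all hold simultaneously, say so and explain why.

These constraints are not satisfiable: (1), (2) and (3) already determine ZR: by the law of cosines ZR² = 4² + 10² − 2·4·10·cos(90°) = 116, so ZR = 2·√29, which contradicts (7) ZR = 16. No planar figure meets all of them, so nothing further can be derived.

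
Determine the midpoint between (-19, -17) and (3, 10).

The midpoint is the average of the coordinates:
x: (-19 + 3)/2 = -8
y: (-17 + 10)/2 = -7/2
Midpoint = (-8, -7/2)

(-8, -7/2)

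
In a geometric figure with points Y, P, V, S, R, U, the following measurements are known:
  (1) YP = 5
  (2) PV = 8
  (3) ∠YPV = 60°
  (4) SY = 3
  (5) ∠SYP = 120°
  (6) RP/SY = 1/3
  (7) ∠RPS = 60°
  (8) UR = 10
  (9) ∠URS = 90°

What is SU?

From the given relations: RP = 1/3·SY = 1/3·3 = 1.
Step 1: By the law of cosines on triangle SYP: SP² = 3² + 5² − 2·3·5·cos(120°) = 49, so SP = 7.
Step 2: By the law of cosines on triangle SPR: SR² = 7² + 1² − 2·7·1·cos(60°) = 43, so SR = √43.
Step 3: By the law of cosines on triangle SRU: SU² = √43² + 10² − 2·√43·10·cos(90°) = 143, so SU = √143.

Therefore, the length of SU = √143.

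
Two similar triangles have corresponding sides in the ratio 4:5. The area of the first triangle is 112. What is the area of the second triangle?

For similar figures, the area ratio equals the square of the side ratio.
Side ratio (the first triangle to the second triangle) = 4:5, so area ratio = 4^2:5^2 = 16:25.
If the area of the first triangle is 112, then the area of the second triangle = 112 * (25/16) = 175.

175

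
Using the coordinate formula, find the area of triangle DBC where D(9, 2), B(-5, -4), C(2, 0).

Using the Shoelace formula for a triangle:
Area = (1/2)|x0(y1 - y2) + x1(y2 - y0) + x2(y0 - y1)|
Area = (1/2)|9(-4 - 0) + -5(0 - 2) + 2(2 - -4)|
Area = (1/2)|-36 + 10 + 12|
Area = (1/2)|-14|
Area = (1/2)(14)
Area = 7

7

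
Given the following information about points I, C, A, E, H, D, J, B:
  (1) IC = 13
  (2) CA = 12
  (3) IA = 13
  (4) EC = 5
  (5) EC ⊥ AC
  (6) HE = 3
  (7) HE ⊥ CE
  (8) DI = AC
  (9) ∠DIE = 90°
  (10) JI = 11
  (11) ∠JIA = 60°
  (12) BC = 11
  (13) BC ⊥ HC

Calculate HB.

Step 1: By the law of cosines on triangle CEH: CH² = 5² + 3² − 2·5·3·cos(90°) = 34, so CH = √34.
Step 2: By the law of cosines on triangle HCB: HB² = √34² + 11² − 2·√34·11·cos(90°) = 155, so HB = √155.

Therefore, the length of HB = √155.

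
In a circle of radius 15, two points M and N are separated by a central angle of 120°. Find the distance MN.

Drop a perpendicular from the center to the chord, bisecting both the chord and the central angle.
Each half-chord = r sin(θ/2) = 15 sin(60°).
The full chord = 2 × 15 × sin(60°) = 15*sqrt(3).

15*sqrt(3)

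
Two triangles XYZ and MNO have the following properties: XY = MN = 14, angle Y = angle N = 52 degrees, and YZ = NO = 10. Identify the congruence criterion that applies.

The given information matches SAS: Two pairs of corresponding sides and the included angle are equal (Side-Angle-Side).

SAS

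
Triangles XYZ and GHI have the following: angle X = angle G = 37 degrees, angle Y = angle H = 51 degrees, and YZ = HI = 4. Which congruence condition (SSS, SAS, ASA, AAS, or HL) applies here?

Consider the given information: angle X = angle G = 37 degrees, angle Y = angle H = 51 degrees, and YZ = HI = 4
This is not ASA or HL: ASA requires two angles and the side between them. HL only applies to right triangles with matching hypotenuse and leg.
The correct criterion is AAS. Two pairs of corresponding angles and a non-included side are equal (Angle-Angle-Side).

AAS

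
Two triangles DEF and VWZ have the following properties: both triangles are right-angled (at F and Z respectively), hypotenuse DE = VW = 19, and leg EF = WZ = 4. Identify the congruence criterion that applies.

Consider the given information: both triangles are right-angled (at F and Z respectively), hypotenuse DE = VW = 19, and leg EF = WZ = 4
This is not SSS or ASA: SSS requires all three pairs of sides, but we don't have that. ASA requires two angles and the side between them.
The correct criterion is HL. The hypotenuse and one leg of two right triangles are equal (Hypotenuse-Leg).

HL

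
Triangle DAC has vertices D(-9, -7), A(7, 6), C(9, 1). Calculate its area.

The Shoelace formula computes the area from vertex coordinates by summing cross products.
For vertices (-9,-7), (7,6), (9,1):
Signed sum = -9*6 - 7*-7 + 7*1 - 9*6 + 9*-7 - -9*1
= -5 + -47 + -54 = -106
Area = (1/2)|-106| = 53.

53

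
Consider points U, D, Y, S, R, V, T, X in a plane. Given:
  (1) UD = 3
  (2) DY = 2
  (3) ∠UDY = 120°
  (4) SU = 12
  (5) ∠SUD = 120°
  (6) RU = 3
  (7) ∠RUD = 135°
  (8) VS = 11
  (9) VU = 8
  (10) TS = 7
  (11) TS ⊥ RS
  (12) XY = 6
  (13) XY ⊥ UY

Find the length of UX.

Step 1: By the law of cosines on triangle UDY: UY² = 3² + 2² − 2·3·2·cos(120°) = 19, so UY = √19.
Step 2: By the law of cosines on triangle UYX: UX² = √19² + 6² − 2·√19·6·cos(90°) = 55, so UX = √55.

Therefore, the length of UX = √55.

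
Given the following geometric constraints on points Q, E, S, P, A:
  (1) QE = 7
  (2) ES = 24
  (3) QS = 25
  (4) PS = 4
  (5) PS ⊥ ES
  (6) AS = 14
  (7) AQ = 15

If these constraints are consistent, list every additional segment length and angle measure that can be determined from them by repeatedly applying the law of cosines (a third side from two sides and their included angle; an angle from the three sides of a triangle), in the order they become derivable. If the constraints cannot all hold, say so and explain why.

The constraints are consistent. Derivable facts, in order:
After 1 step:
- EP = 4·√37
- ∠AQS = 29.31°
- ∠ASQ = 31.63°
- ∠EQS = 73.74°
- ∠ESQ = 16.26°
- ∠QAS = 119.06°
- ∠QES = 90°
After 2 steps:
- ∠EPS = 80.54°
- ∠PES = 9.46°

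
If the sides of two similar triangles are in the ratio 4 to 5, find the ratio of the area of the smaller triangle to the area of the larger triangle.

Area scales with the square of linear dimensions. If every length is multiplied by 4/5, then the area is multiplied by (4/5)^2 = 16/25.
The area ratio is 16:25.

16:25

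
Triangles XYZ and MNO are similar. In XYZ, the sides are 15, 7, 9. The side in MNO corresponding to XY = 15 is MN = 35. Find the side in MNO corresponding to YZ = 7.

Since the triangles are similar, the ratio of corresponding sides is constant.
Scale factor k = MN / XY = 35 / 15 = 7/3
NO = k * YZ = 7/3 * 7 = 49/3

49/3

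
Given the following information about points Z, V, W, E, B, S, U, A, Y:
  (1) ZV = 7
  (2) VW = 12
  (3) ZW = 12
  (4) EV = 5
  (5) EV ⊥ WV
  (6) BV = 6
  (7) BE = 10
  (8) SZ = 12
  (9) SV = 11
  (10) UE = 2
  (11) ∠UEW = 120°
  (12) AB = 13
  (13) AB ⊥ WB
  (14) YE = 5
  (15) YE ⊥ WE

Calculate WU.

Step 1: By the law of cosines on triangle EVW: EW² = 5² + 12² − 2·5·12·cos(90°) = 169, so EW = 13.
Step 2: By the law of cosines on triangle WEU: WU² = 13² + 2² − 2·13·2·cos(120°) = 199, so WU = √199.

Therefore, the length of WU = √199.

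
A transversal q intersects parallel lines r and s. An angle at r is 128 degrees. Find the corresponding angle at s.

Corresponding angles are equal: 128 degrees.

128 degrees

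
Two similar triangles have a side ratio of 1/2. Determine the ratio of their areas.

Area scales with the square of linear dimensions. If every length is multiplied by 1/2, then the area is multiplied by (1/2)^2 = 1/4.
The area ratio is 1:4.

1:4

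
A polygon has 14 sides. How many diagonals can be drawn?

Each of the 14 vertices connects to 11 non-adjacent vertices via diagonals.
Total connections = 14 × 11 = 154, but each diagonal is counted twice.
Number of diagonals = 154 / 2 = 77.

77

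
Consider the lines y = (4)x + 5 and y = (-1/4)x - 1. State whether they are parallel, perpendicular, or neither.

Slope of line 1: m1 = 4
Slope of line 2: m2 = -1/4
m1 * m2 = (4) * (-1/4) = -1 = -1, so the lines are perpendicular.

Perpendicular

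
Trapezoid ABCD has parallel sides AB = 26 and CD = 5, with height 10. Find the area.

Area = (26 + 5) * 10 / 2 = 310 / 2 = 155

155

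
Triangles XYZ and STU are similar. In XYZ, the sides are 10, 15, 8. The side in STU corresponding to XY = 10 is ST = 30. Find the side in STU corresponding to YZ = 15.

Since the triangles are similar, the ratio of corresponding sides is constant.
Scale factor k = ST / XY = 30 / 10 = 3
TU = k * YZ = 3 * 15 = 45

45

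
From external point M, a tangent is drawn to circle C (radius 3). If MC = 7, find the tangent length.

The tangent, radius, and line from the external point to the center form a right triangle.
The right angle is where the tangent meets the radius.
By the Pythagorean theorem: tangent² + 3² = 7²
tangent² = 49 - 9 = 40
tangent = 2*sqrt(10)

2*sqrt(10)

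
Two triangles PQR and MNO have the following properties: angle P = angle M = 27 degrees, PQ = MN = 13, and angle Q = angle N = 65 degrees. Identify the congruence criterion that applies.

Consider the given information: angle P = angle M = 27 degrees, PQ = MN = 13, and angle Q = angle N = 65 degrees
This is not SAS or AAS: SAS requires two sides and the included angle between them. AAS requires two angles and a non-included side.
The correct criterion is ASA. Two pairs of corresponding angles and the included side are equal (Angle-Side-Angle).

ASA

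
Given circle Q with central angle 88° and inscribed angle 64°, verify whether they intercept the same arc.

By the inscribed angle theorem, the inscribed angle for a central angle of 88° should be 88° / 2 = 44°.
The given inscribed angle is 64°, which does not equal 44°.
Therefore, no, they do not correspond to the same arc.

No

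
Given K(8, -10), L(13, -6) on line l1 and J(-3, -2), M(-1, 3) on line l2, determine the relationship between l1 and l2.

Slope of line 1: m1 = (-6 - -10)/(13 - 8) = 4/5 = 4/5
Slope of line 2: m2 = (3 - -2)/(-1 - -3) = 5/2 = 5/2
m1 != m2 (4/5 != 5/2), so not parallel.
m1 * m2 = (4/5) * (5/2) = 2 != -1, so not perpendicular.
The lines are neither parallel nor perpendicular.

Neither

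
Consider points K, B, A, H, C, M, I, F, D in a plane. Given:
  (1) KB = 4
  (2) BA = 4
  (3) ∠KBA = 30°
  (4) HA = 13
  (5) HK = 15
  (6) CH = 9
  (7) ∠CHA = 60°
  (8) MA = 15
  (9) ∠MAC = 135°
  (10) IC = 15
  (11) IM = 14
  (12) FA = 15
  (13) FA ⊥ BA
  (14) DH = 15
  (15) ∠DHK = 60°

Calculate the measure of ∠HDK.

Step 1: By the law of cosines on triangle DHK: DK² = 15² + 15² − 2·15·15·cos(60°) = 225, so DK = 15.
Step 2: By the inverse law of cosines on triangle HDK: cos(∠HDK) = (15² + 15² − 15²) / (2·15·15) = 225/450 = 0.5, so ∠HDK = 60°.

Therefore, the measure of angle ∠HDK = 60°.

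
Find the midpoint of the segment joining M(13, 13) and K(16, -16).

The midpoint is the average of the coordinates:
x: (13 + 16)/2 = 29/2
y: (13 + -16)/2 = -3/2
Midpoint = (29/2, -3/2)

(29/2, -3/2)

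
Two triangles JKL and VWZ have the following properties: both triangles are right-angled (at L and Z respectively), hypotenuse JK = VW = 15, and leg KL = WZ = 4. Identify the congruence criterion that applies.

Consider the given information: both triangles are right-angled (at L and Z respectively), hypotenuse JK = VW = 15, and leg KL = WZ = 4
This is not ASA or AAS: ASA requires two angles and the side between them. AAS requires two angles and a non-included side.
The correct criterion is HL. The hypotenuse and one leg of two right triangles are equal (Hypotenuse-Leg).

HL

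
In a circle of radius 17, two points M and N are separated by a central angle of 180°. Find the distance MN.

Drop a perpendicular from the center to the chord, bisecting both the chord and the central angle.
Each half-chord = r sin(θ/2) = 17 sin(90°).
The full chord = 2 × 17 × sin(90°) = 34.

34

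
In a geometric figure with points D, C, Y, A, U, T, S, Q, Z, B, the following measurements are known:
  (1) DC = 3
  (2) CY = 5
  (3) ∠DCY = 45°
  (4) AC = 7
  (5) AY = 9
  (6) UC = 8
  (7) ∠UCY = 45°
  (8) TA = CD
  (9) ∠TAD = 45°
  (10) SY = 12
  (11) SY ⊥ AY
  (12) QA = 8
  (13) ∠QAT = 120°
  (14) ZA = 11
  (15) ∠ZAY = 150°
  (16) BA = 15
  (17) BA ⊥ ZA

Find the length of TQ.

From the given relations: TA = CD = 3.
Step 1: By the law of cosines on triangle TAQ: TQ² = 3² + 8² − 2·3·8·cos(120°) = 97, so TQ = √97.

Therefore, the length of TQ = √97.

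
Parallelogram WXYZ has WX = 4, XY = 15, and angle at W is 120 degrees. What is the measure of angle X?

Consecutive angles are supplementary: angle X = 180 - 120 = 60 degrees.

60 degrees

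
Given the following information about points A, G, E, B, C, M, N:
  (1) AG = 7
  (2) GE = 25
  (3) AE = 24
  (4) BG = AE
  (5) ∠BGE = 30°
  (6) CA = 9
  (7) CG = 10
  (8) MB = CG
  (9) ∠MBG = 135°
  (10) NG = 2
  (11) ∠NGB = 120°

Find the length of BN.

From the given relations: BG = AE = 24.
Step 1: By the law of cosines on triangle BGN: BN² = 24² + 2² − 2·24·2·cos(120°) = 628, so BN = 2·√157.

Therefore, the length of BN = 2·√157.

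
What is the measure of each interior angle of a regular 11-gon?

Each interior angle of a regular n-gon is (n - 2) * 180 / n.
For n = 11: (11 - 2) * 180 / 11 = 1620/11 = 1620/11 degrees.

1620/11 degrees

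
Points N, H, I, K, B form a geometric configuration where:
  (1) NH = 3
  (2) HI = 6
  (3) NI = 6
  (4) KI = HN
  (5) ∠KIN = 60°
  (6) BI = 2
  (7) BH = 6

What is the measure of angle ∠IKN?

From the given relations: KI = HN = 3.
Step 1: By the law of cosines on triangle KIN: KN² = 3² + 6² − 2·3·6·cos(60°) = 27, so KN = 3·√3.
Step 2: By the inverse law of cosines on triangle IKN: cos(∠IKN) = (3² + (3·√3)² − 6²) / (2·3·3·√3) = 0/31.18 = 0, so ∠IKN = 90°.

Therefore, the measure of angle ∠IKN = 90°.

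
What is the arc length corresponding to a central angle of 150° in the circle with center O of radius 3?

The full circumference is 2πr = 2π(3) = 6*pi.
The arc spans 150° out of 360°, which is a fraction of 5/12.
Arc length = 6*pi × 5/12 = 5*pi/2.

5*pi/2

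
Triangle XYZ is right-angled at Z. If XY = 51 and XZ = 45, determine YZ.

Rearranging the Pythagorean theorem to solve for the unknown leg:
leg^2 = hypotenuse^2 - known_leg^2 = 2601 - 2025 = 576
leg = sqrt(576) = 24.

24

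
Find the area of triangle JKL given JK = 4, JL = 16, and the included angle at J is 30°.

Area = (1/2)(4)(16) sin(30°) = (1/2)(4)(16)(1/2) = 16

16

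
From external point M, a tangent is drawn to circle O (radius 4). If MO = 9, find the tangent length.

The tangent, radius, and line from the external point to the center form a right triangle.
The right angle is where the tangent meets the radius.
By the Pythagorean theorem: tangent² + 4² = 9²
tangent² = 81 - 16 = 65
tangent = sqrt(65)

sqrt(65)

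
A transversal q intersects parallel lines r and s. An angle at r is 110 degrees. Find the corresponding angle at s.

Corresponding angles formed by parallel lines and a transversal are equal.
The given angle is 110 degrees.
The corresponding angle = 110 degrees.

110 degrees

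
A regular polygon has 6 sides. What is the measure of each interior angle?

Each interior angle of a regular n-gon is (n - 2) * 180 / n.
For n = 6: (6 - 2) * 180 / 6 = 720/6 = 120 degrees.

120 degrees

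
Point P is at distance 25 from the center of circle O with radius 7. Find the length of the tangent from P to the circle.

tangent = √(d² - r²) = √(25² - 7²) = √(625 - 49) = √576 = 24

24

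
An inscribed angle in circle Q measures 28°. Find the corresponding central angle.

Central angle = 2 × 28° = 56° (inscribed angle theorem).

56°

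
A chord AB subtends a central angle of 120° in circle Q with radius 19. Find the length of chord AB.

Chord length = 2r sin(θ/2)
= 2 × 19 × sin(120°/2)
= 2 × 19 × sin(60°)
= 19*sqrt(3)

19*sqrt(3)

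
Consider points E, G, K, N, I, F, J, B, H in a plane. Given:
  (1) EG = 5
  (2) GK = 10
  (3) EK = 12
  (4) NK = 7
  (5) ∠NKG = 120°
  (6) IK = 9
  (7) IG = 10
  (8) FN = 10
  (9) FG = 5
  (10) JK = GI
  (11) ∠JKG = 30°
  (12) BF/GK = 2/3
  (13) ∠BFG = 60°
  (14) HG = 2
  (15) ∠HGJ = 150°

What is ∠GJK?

From the given relations: JK = GI = 10.
Step 1: By the law of cosines on triangle JKG: JG² = 10² + 10² − 2·10·10·cos(30°) = 26.79, so JG ≈ 5.18.
Step 2: By the inverse law of cosines on triangle GJK: cos(∠GJK) = (5.18² + 10² − 10²) / (2·5.18·10) = 26.79/103.53 = 0.2588, so ∠GJK = 75°.

Therefore, the measure of angle ∠GJK = 75°.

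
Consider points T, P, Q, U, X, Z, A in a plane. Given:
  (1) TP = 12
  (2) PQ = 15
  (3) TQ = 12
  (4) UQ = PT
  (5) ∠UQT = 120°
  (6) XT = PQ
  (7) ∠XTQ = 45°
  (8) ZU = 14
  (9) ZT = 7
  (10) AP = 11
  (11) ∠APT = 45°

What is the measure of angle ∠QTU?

From the given relations: UQ = PT = 12.
Step 1: By the law of cosines on triangle TQU: TU² = 12² + 12² − 2·12·12·cos(120°) = 432, so TU = 12·√3.
Step 2: By the inverse law of cosines on triangle QTU: cos(∠QTU) = (12² + (12·√3)² − 12²) / (2·12·12·√3) = 432/498.83 = 0.866, so ∠QTU = 30°.

Therefore, the measure of angle ∠QTU = 30°.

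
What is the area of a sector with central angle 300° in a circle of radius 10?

Sector area = π(10²)(5/6) = 250*pi/3

250*pi/3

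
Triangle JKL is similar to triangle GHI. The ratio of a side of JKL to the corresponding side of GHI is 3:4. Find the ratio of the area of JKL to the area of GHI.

Area ratio = (side ratio)^2 = (3/4)^2 = 9:16.

9:16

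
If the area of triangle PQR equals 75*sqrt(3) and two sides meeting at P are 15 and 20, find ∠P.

sin(C) = 2 * 75*sqrt(3) / (15 * 20) = sqrt(3)/2, so C = arcsin(sqrt(3)/2) = 60°.
Since sin(180° - C) = sin(C), the obtuse angle 120° gives the same area, so C = 60° or C = 120°.

60° or 120°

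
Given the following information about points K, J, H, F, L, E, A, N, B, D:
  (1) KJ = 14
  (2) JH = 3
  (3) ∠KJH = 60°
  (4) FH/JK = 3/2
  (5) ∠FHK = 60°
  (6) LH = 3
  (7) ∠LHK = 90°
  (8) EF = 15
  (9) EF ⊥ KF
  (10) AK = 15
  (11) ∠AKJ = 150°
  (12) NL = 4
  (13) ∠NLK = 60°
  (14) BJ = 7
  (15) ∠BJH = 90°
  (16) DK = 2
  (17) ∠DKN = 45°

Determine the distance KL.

Step 1: By the law of cosines on triangle HJK: HK² = 3² + 14² − 2·3·14·cos(60°) = 163, so HK = √163.
Step 2: By the law of cosines on triangle KHL: KL² = √163² + 3² − 2·√163·3·cos(90°) = 172, so KL = 2·√43.

Therefore, the length of KL = 2·√43.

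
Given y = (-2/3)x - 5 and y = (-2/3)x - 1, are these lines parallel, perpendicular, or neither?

Slope of line 1: m1 = -2/3
Slope of line 2: m2 = -2/3
Since m1 = m2 = -2/3, the lines are parallel.

Parallel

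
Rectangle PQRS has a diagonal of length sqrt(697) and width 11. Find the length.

Using the Pythagorean theorem: d^2 = a^2 + b^2
b^2 = d^2 - a^2
b^2 = 697 - 121
b^2 = 576
b = sqrt(576) = 24

24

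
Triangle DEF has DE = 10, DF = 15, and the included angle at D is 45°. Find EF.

By the law of cosines: EF^2 = DE^2 + DF^2 - 2*DE*DF*cos(D)
EF^2 = 10^2 + 15^2 - 2*10*15*cos(45°)
EF^2 = 100 + 225 - 300*(sqrt(2)/2)
EF^2 = 325 - 150*sqrt(2)
EF = 5*sqrt(13 - 6*sqrt(2))

5*sqrt(13 - 6*sqrt(2))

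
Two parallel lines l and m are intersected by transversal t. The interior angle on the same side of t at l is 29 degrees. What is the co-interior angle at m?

Co-interior angles sum to 180: 180 - 29 = 151 degrees.

151 degrees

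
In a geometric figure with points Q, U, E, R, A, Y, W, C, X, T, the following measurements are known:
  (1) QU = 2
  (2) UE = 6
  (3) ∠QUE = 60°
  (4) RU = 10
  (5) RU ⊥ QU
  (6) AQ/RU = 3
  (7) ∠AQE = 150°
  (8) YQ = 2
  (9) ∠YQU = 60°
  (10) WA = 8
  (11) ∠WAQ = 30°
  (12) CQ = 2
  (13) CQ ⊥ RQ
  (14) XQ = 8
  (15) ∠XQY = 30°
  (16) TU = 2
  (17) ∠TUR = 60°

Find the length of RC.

Step 1: By the law of cosines on triangle RUQ: RQ² = 10² + 2² − 2·10·2·cos(90°) = 104, so RQ = 2·√26.
Step 2: By the law of cosines on triangle RQC: RC² = (2·√26)² + 2² − 2·2·√26·2·cos(90°) = 108, so RC = 6·√3.

Therefore, the length of RC = 6·√3.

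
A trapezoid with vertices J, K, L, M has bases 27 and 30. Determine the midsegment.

The midsegment (median) of a trapezoid connects the midpoints of the non-parallel sides.
Its length is the average of the two bases: (27 + 30) / 2 = 57/2.

57/2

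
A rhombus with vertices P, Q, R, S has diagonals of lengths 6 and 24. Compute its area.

Area = (6 * 24) / 2 = 144 / 2 = 72

72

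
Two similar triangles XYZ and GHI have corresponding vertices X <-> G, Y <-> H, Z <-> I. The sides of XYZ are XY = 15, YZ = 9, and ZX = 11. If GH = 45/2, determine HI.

k = 45/2/15 = 3/2. HI = 3/2 * 9 = 27/2.

27/2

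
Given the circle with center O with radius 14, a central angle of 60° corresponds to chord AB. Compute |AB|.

Chord length = 2r sin(θ/2)
= 2 × 14 × sin(60°/2)
= 2 × 14 × sin(30°)
= 14

14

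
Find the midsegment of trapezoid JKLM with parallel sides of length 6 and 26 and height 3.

The midsegment (median) of a trapezoid connects the midpoints of the non-parallel sides.
Its length is the average of the two bases: (6 + 26) / 2 = 16.

16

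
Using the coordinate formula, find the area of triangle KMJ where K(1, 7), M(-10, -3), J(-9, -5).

The Shoelace formula computes the area from vertex coordinates by summing cross products.
For vertices (1,7), (-10,-3), (-9,-5):
Signed sum = 1*-3 - -10*7 + -10*-5 - -9*-3 + -9*7 - 1*-5
= 67 + 23 + -58 = 32
Area = (1/2)|32| = 16.

16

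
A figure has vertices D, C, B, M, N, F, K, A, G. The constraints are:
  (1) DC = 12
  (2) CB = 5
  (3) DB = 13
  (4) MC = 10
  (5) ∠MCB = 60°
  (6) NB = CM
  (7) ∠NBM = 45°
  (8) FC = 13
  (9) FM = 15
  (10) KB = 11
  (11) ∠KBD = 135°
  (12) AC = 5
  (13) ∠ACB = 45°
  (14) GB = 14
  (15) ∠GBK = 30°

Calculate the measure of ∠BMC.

Step 1: By the law of cosines on triangle MCB: MB² = 10² + 5² − 2·10·5·cos(60°) = 75, so MB = 5·√3.
Step 2: By the inverse law of cosines on triangle BMC: cos(∠BMC) = ((5·√3)² + 10² − 5²) / (2·5·√3·10) = 150/173.21 = 0.866, so ∠BMC = 30°.

Therefore, the measure of angle ∠BMC = 30°.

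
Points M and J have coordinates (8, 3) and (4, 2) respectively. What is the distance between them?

The horizontal distance is |4 - 8| = 4 and the vertical distance is |2 - 3| = 1.
By the Pythagorean theorem, d = sqrt(4^2 + 1^2) = sqrt(17).

sqrt(17)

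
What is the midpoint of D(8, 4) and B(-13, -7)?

The midpoint is the average of the coordinates:
x: (8 + -13)/2 = -5/2
y: (4 + -7)/2 = -3/2
Midpoint = (-5/2, -3/2)

(-5/2, -3/2)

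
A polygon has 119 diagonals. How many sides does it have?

Using d = n(n - 3)/2, we solve 119 = n(n - 3)/2.
So n(n - 3) = 238.
Testing n = 17: 17 * 14 = 238 = 238. Correct.
The polygon has 17 sides.

17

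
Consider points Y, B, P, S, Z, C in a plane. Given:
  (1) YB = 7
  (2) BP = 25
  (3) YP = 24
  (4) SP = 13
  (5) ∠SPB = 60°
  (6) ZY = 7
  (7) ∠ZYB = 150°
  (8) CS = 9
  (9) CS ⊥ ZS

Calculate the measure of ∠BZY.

Step 1: By the law of cosines on triangle ZYB: ZB² = 7² + 7² − 2·7·7·cos(150°) = 182.87, so ZB ≈ 13.52.
Step 2: By the inverse law of cosines on triangle BZY: cos(∠BZY) = (13.52² + 7² − 7²) / (2·13.52·7) = 182.87/189.32 = 0.9659, so ∠BZY = 15°.

Therefore, the measure of angle ∠BZY = 15°.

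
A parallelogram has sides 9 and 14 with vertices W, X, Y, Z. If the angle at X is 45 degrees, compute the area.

The area of a parallelogram equals the product of two adjacent sides times the sine of the included angle.
This is because the height equals 14 * sin(45°) = 7*sqrt(2).
Area = 9 * 7*sqrt(2) = 63*sqrt(2)

63*sqrt(2)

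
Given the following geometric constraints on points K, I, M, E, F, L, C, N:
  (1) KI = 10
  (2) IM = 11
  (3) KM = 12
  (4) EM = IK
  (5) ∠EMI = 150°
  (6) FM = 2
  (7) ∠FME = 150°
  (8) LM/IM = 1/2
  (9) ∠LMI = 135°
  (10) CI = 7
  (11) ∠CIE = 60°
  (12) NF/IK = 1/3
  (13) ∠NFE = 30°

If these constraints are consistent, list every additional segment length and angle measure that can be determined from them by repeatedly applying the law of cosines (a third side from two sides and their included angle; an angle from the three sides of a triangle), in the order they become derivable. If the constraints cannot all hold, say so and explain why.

The constraints are consistent. Derivable facts, in order:
After 1 step:
- EF ≈ 11.77
- IE ≈ 20.29
- IL ≈ 15.39
- ∠IKM = 59.17°
- ∠IMK = 51.32°
- ∠KIM = 69.51°
After 2 steps:
- EC ≈ 17.85
- EN ≈ 9.04
- ∠EFM = 25.13°
- ∠EIM = 14.27°
- ∠FEM = 4.87°
- ∠IEM = 15.73°
- ∠ILM = 30.36°
- ∠LIM = 14.64°
After 3 steps:
- ∠CEI = 19.86°
- ∠ECI = 100.14°
- ∠ENF = 139.38°
- ∠FEN = 10.62°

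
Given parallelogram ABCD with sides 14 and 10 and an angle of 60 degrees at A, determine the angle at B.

Consecutive angles are supplementary: angle B = 180 - 60 = 120 degrees.

120 degrees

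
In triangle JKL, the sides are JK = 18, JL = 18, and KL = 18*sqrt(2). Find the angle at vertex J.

By the inverse law of cosines: cos(J) = (JK² + JL² - KL²) / (2 × JK × JL)
cos(J) = (18² + 18² - (18*sqrt(2))²) / (2 × 18 × 18)
cos(J) = (324 + 324 - (648)) / 648
cos(J) = 0
J = arccos(0) = 90°

90°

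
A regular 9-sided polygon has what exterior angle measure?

Each exterior angle of a regular n-gon is 360 / n.
For n = 9: 360 / 9 = 40 degrees.

40 degrees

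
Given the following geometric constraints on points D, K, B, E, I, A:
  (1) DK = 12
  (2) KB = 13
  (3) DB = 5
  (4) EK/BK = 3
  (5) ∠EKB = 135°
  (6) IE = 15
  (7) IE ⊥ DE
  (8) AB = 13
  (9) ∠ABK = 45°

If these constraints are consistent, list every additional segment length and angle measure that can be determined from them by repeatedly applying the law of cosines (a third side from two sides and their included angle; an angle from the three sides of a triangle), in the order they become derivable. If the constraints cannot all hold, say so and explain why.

The constraints are consistent. Derivable facts, in order:
After 1 step:
- BE ≈ 49.06
- KA ≈ 9.95
- ∠BDK = 90°
- ∠BKD = 22.62°
- ∠DBK = 67.38°
After 2 steps:
- ∠AKB = 67.5°
- ∠BAK = 67.5°
- ∠BEK = 10.8°
- ∠EBK = 34.2°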